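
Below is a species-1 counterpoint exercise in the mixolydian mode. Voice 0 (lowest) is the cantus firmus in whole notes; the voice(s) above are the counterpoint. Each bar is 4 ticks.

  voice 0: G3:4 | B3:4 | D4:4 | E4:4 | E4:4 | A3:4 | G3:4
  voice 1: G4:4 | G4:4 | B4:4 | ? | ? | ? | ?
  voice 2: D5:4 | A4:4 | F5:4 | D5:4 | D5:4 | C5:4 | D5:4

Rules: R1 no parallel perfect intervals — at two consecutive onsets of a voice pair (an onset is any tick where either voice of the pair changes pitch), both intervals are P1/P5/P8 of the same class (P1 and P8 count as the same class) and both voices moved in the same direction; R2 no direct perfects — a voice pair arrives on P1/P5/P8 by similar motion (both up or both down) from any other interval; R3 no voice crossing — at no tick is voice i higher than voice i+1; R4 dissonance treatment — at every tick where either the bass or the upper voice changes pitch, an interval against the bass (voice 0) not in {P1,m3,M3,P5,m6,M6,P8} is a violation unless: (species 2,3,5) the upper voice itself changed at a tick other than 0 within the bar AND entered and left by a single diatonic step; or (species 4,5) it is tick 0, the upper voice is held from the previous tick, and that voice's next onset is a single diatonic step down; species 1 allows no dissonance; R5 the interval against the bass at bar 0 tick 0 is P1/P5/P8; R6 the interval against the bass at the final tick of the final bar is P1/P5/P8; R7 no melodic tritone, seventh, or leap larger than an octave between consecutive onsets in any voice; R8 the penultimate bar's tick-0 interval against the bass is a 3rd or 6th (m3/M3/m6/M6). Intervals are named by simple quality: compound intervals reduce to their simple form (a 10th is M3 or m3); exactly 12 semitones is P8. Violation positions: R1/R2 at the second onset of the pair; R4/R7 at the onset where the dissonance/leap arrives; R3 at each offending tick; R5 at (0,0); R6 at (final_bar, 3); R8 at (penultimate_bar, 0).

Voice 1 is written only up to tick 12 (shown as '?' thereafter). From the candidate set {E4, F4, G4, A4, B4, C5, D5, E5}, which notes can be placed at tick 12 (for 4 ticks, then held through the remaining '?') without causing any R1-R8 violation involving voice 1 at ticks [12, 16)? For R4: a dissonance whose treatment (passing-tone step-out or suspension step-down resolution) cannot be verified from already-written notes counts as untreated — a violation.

E4: legal
F4: violates R4,R7
G4: violates R2
A4: violates R4
B4: legal
C5: legal
D5: violates R4
E5: violates R2,R3

{B4, C5, E4}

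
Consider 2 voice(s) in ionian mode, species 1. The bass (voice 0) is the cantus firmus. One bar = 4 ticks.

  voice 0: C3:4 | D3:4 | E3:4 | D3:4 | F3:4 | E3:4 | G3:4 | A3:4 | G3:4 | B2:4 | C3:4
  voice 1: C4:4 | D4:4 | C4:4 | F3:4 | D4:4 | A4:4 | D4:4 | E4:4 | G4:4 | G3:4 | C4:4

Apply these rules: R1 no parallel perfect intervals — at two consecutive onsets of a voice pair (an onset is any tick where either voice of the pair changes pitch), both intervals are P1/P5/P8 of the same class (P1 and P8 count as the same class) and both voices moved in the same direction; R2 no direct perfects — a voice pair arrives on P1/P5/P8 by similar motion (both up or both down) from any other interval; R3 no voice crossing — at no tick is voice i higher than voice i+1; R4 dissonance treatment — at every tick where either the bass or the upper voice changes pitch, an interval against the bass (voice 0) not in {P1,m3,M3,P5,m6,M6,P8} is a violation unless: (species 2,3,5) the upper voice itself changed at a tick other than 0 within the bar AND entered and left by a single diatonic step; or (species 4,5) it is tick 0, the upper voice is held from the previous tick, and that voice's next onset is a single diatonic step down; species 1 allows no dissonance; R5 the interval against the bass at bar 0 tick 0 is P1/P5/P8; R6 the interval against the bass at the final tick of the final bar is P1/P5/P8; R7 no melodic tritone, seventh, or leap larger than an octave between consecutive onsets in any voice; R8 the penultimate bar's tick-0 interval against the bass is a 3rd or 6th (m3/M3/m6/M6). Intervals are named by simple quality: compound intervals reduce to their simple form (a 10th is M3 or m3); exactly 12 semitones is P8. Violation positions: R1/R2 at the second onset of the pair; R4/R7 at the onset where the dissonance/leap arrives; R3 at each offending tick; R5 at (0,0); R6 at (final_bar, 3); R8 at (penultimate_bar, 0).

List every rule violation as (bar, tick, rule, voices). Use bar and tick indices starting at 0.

bar 0: v0=C3 v1=C4 downbeat P8
bar 1: v0=D3 v1=D4 downbeat P8
bar 2: v0=E3 v1=C4 downbeat m6
bar 3: v0=D3 v1=F3 downbeat m3
bar 4: v0=F3 v1=D4 downbeat M6
bar 5: v0=E3 v1=A4 downbeat P4
bar 6: v0=G3 v1=D4 downbeat P5
bar 7: v0=A3 v1=E4 downbeat P5
bar 8: v0=G3 v1=G4 downbeat P8
bar 9: v0=B2 v1=G3 downbeat m6
bar 10: v0=C3 v1=C4 downbeat P8
  -> R1 @ bar 1 tick 0 v(0, 1): C3/C4 P8 -> D3/D4 P8 similar
  -> R4 @ bar 5 tick 0 v(0, 1): E3/A4 P4 untreated
  -> R1 @ bar 7 tick 0 v(0, 1): G3/D4 P5 -> A3/E4 P5 similar
  -> R2 @ bar 10 tick 0 v(0, 1): B2/G3 m6 -> C3/C4 P8 similar

(1, 0, R1, (0, 1))
(5, 0, R4, (0, 1))
(7, 0, R1, (0, 1))
(10, 0, R2, (0, 1))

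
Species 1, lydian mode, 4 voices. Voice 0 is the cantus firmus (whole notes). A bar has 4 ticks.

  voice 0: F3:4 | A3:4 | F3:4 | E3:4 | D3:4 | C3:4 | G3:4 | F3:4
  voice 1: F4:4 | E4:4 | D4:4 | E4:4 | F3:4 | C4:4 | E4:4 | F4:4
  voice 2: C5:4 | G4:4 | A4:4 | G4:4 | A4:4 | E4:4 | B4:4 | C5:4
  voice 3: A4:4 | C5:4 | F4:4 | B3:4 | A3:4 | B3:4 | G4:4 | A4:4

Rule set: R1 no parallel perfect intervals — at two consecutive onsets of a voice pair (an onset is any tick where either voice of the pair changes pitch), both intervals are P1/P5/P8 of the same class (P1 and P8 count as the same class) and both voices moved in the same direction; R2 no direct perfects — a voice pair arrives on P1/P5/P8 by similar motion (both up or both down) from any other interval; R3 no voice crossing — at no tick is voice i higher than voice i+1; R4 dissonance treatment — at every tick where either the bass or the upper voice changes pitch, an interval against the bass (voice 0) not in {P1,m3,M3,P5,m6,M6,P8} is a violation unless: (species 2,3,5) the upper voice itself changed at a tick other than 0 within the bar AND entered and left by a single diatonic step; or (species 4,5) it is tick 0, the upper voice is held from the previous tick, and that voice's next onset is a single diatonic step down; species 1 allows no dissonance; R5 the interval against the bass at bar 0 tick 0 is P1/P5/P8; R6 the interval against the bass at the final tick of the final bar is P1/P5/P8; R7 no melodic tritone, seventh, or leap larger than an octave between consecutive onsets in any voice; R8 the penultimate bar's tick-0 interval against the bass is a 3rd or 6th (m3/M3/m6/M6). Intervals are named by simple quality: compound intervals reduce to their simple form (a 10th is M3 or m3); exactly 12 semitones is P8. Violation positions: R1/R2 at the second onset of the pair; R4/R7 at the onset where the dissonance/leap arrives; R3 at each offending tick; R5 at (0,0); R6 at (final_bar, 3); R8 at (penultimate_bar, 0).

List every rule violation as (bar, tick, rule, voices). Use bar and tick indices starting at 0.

bar 0: v0=F3 v1=F4 v2=C5 v3=A4 downbeat M3
bar 1: v0=A3 v1=E4 v2=G4 v3=C5 downbeat m3
bar 2: v0=F3 v1=D4 v2=A4 v3=F4 downbeat P8
bar 3: v0=E3 v1=E4 v2=G4 v3=B3 downbeat P5
bar 4: v0=D3 v1=F3 v2=A4 v3=A3 downbeat P5
bar 5: v0=C3 v1=C4 v2=E4 v3=B3 downbeat M7
bar 6: v0=G3 v1=E4 v2=B4 v3=G4 downbeat P8
bar 7: v0=F3 v1=F4 v2=C5 v3=A4 downbeat M3
  -> R3 @ bar 0 tick 0 v(2, 3): C5 above A4
  -> R5 @ bar 0 tick 0 v(0, 3): opens on M3
  -> R3 @ bar 0 tick 1 v(2, 3): C5 above A4
  -> R3 @ bar 0 tick 2 v(2, 3): C5 above A4
  -> R3 @ bar 0 tick 3 v(2, 3): C5 above A4
  -> R4 @ bar 1 tick 0 v(0, 2): A3/G4 m7 untreated
  -> R2 @ bar 2 tick 0 v(0, 3): A3/C5 m3 -> F3/F4 P8 similar
  -> R3 @ bar 2 tick 0 v(2, 3): A4 above F4
  -> R3 @ bar 2 tick 1 v(2, 3): A4 above F4
  -> R3 @ bar 2 tick 2 v(2, 3): A4 above F4
  -> R3 @ bar 2 tick 3 v(2, 3): A4 above F4
  -> R2 @ bar 3 tick 0 v(0, 3): F3/F4 P8 -> E3/B3 P5 similar
  -> R3 @ bar 3 tick 0 v(2, 3): G4 above B3
  -> R7 @ bar 3 tick 0 v(3,): F4->B3 leap 6st
  -> R3 @ bar 3 tick 1 v(2, 3): G4 above B3
  -> R3 @ bar 3 tick 2 v(2, 3): G4 above B3
  -> R3 @ bar 3 tick 3 v(2, 3): G4 above B3
  -> R1 @ bar 4 tick 0 v(0, 3): E3/B3 P5 -> D3/A3 P5 similar
  -> R3 @ bar 4 tick 0 v(2, 3): A4 above A3
  -> R7 @ bar 4 tick 0 v(1,): E4->F3 leap 11st
  -> R3 @ bar 4 tick 1 v(2, 3): A4 above A3
  -> R3 @ bar 4 tick 2 v(2, 3): A4 above A3
  -> R3 @ bar 4 tick 3 v(2, 3): A4 above A3
  -> R3 @ bar 5 tick 0 v(2, 3): E4 above B3
  -> R4 @ bar 5 tick 0 v(0, 3): C3/B3 M7 untreated
  -> R3 @ bar 5 tick 1 v(2, 3): E4 above B3
  -> R3 @ bar 5 tick 2 v(2, 3): E4 above B3
  -> R3 @ bar 5 tick 3 v(2, 3): E4 above B3
  -> R2 @ bar 6 tick 0 v(0, 3): C3/B3 M7 -> G3/G4 P8 similar
  -> R2 @ bar 6 tick 0 v(1, 2): C4/E4 M3 -> E4/B4 P5 similar
  -> R3 @ bar 6 tick 0 v(2, 3): B4 above G4
  -> R8 @ bar 6 tick 0 v(0, 3): penult P8 not 3rd/6th
  -> R3 @ bar 6 tick 1 v(2, 3): B4 above G4
  -> R3 @ bar 6 tick 2 v(2, 3): B4 above G4
  -> R3 @ bar 6 tick 3 v(2, 3): B4 above G4
  -> R1 @ bar 7 tick 0 v(1, 2): E4/B4 P5 -> F4/C5 P5 similar
  -> R3 @ bar 7 tick 0 v(2, 3): C5 above A4
  -> R3 @ bar 7 tick 1 v(2, 3): C5 above A4
  -> R3 @ bar 7 tick 2 v(2, 3): C5 above A4
  -> R3 @ bar 7 tick 3 v(2, 3): C5 above A4
  -> R6 @ bar 7 tick 3 v(0, 3): closes on M3

(0, 0, R3, (2, 3))
(0, 0, R5, (0, 3))
(0, 1, R3, (2, 3))
(0, 2, R3, (2, 3))
(0, 3, R3, (2, 3))
(1, 0, R4, (0, 2))
(2, 0, R2, (0, 3))
(2, 0, R3, (2, 3))
(2, 1, R3, (2, 3))
(2, 2, R3, (2, 3))
(2, 3, R3, (2, 3))
(3, 0, R2, (0, 3))
(3, 0, R3, (2, 3))
(3, 0, R7, (3,))
(3, 1, R3, (2, 3))
(3, 2, R3, (2, 3))
(3, 3, R3, (2, 3))
(4, 0, R1, (0, 3))
(4, 0, R3, (2, 3))
(4, 0, R7, (1,))
(4, 1, R3, (2, 3))
(4, 2, R3, (2, 3))
(4, 3, R3, (2, 3))
(5, 0, R3, (2, 3))
(5, 0, R4, (0, 3))
(5, 1, R3, (2, 3))
(5, 2, R3, (2, 3))
(5, 3, R3, (2, 3))
(6, 0, R2, (0, 3))
(6, 0, R2, (1, 2))
(6, 0, R3, (2, 3))
(6, 0, R8, (0, 3))
(6, 1, R3, (2, 3))
(6, 2, R3, (2, 3))
(6, 3, R3, (2, 3))
(7, 0, R1, (1, 2))
(7, 0, R3, (2, 3))
(7, 1, R3, (2, 3))
(7, 2, R3, (2, 3))
(7, 3, R3, (2, 3))
(7, 3, R6, (0, 3))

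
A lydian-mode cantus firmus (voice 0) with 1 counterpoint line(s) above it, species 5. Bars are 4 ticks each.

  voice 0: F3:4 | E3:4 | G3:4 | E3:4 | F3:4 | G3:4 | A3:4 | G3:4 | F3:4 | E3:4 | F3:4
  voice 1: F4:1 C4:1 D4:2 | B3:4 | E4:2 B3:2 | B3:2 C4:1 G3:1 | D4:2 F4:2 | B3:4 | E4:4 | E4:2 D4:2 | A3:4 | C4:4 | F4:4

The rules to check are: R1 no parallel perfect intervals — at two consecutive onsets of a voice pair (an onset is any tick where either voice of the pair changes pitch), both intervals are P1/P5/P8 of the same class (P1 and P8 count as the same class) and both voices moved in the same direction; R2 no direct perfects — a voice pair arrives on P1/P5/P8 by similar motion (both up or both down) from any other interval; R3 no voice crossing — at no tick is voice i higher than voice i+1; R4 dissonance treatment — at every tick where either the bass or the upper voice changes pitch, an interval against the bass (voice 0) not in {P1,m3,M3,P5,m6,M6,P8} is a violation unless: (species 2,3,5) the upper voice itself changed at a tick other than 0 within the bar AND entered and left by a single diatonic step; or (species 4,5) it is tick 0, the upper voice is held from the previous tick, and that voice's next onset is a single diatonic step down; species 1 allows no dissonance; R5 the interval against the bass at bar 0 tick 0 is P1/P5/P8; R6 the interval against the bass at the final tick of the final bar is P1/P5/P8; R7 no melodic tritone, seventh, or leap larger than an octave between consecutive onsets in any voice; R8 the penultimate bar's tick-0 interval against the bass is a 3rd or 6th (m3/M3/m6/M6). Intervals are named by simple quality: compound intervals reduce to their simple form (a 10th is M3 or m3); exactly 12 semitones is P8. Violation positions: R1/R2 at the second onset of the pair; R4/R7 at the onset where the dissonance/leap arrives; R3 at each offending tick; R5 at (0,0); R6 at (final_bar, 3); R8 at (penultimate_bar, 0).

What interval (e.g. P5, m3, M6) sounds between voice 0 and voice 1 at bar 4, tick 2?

P8

voice 0=F3 voice 1=F4 -> P8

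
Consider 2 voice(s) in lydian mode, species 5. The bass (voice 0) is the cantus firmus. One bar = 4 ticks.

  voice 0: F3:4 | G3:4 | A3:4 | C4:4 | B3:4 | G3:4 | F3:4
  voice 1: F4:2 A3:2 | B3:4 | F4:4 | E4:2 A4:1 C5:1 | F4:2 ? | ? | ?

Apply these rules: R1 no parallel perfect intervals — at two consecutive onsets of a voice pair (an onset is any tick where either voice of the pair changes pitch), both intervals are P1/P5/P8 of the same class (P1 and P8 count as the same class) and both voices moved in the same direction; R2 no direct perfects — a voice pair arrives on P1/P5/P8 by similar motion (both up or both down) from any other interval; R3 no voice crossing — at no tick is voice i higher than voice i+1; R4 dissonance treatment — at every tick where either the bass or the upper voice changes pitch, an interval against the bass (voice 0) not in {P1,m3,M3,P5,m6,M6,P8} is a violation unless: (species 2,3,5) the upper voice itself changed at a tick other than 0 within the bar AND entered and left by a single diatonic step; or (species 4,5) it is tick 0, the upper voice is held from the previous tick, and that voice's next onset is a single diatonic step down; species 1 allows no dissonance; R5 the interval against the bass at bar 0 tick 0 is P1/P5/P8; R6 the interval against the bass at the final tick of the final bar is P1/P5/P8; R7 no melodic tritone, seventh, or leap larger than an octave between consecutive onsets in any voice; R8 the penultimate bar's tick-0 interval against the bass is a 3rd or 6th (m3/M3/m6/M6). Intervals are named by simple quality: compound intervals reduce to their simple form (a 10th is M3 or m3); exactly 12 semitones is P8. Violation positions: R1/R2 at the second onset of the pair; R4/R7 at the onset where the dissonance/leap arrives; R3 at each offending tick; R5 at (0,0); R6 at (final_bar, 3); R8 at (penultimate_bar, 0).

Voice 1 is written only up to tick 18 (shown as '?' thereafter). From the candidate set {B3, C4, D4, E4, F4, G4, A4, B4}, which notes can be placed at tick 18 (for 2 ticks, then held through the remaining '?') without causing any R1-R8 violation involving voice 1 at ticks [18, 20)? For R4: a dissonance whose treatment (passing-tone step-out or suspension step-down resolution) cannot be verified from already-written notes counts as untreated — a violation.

B3: violates R7
C4: violates R4
D4: legal
E4: violates R4
F4: legal
G4: legal
A4: violates R4
B4: violates R7

{D4, F4, G4}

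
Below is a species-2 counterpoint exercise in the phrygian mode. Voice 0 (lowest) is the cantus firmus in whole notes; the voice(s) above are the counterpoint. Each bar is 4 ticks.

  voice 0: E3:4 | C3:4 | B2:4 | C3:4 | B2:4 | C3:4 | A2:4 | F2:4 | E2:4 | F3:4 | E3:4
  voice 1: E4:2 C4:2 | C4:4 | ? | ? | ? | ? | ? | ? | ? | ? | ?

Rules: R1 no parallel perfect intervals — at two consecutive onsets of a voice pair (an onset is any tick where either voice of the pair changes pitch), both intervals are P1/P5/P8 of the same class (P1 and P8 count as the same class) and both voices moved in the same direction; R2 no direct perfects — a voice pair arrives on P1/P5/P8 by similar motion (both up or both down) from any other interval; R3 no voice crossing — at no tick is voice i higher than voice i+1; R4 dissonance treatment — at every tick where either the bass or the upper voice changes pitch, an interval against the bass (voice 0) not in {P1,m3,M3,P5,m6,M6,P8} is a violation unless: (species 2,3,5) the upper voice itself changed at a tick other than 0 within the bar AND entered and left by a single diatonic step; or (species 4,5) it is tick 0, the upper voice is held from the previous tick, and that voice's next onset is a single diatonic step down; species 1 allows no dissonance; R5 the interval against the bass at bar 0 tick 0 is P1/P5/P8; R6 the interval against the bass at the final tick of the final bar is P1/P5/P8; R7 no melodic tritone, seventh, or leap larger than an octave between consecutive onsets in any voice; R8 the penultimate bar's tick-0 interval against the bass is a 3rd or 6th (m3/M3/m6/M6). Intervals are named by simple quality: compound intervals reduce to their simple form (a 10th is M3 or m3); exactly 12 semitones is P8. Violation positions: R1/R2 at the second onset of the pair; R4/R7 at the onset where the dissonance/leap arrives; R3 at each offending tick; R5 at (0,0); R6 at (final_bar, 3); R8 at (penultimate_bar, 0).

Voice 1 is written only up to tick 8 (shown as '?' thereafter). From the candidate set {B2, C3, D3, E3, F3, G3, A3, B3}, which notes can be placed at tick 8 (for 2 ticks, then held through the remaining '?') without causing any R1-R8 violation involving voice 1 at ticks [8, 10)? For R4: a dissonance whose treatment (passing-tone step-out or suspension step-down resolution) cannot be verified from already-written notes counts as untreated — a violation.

B2: violates R1,R7
C3: violates R4
D3: violates R7
E3: violates R4
F3: violates R4
G3: legal
A3: violates R4
B3: violates R1

{G3}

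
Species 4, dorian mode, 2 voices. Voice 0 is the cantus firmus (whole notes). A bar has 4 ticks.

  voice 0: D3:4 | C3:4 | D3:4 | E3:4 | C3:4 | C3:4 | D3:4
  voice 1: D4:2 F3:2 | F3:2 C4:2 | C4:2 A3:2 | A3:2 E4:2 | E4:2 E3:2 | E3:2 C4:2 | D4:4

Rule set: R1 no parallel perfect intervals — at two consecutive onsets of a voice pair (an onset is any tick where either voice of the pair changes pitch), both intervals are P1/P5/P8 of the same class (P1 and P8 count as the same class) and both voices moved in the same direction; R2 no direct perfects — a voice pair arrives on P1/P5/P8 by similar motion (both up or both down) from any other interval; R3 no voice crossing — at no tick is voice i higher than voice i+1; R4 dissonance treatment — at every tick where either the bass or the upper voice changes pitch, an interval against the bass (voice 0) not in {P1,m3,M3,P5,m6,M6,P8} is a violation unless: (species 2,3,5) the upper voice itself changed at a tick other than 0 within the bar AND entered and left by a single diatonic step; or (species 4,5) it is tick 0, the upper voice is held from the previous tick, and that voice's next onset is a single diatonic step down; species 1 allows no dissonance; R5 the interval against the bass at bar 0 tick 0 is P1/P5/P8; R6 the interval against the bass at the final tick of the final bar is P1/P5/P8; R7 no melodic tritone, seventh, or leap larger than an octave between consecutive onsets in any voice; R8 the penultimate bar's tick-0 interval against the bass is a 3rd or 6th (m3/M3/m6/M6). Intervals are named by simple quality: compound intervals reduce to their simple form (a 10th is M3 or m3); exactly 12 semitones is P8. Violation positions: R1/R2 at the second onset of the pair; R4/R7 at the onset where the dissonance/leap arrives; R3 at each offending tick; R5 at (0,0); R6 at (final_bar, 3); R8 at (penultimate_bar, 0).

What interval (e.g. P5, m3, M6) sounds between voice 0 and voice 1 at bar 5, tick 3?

P8

voice 0=C3 voice 1=C4 -> P8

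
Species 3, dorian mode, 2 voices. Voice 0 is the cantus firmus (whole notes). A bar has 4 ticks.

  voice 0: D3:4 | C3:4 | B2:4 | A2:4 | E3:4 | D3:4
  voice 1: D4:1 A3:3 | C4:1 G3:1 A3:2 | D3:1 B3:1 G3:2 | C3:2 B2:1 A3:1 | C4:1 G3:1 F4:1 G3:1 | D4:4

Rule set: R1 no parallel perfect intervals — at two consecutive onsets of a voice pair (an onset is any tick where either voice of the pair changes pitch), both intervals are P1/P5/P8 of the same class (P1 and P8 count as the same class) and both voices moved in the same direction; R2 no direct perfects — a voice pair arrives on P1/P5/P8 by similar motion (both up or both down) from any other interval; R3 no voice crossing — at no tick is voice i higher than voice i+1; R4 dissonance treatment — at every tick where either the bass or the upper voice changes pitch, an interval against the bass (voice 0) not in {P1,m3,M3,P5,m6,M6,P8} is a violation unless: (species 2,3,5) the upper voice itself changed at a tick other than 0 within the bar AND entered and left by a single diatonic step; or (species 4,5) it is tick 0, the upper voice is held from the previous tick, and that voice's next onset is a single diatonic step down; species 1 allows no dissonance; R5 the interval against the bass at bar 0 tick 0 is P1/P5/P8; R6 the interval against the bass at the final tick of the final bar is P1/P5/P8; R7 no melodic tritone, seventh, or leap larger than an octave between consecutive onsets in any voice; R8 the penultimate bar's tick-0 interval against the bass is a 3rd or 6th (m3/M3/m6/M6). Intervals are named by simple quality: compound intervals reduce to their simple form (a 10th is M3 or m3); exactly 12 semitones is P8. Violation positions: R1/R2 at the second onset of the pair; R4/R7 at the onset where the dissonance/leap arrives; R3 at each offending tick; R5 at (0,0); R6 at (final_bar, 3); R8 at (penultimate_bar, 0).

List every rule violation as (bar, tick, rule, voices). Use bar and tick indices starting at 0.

(3, 2, R4, (0, 1))
(3, 3, R7, (1,))
(4, 2, R4, (0, 1))
(4, 2, R7, (1,))
(4, 3, R7, (1,))

bar 0: v0=D3 v1=D4 downbeat P8
bar 1: v0=C3 v1=C4 downbeat P8
bar 2: v0=B2 v1=D3 downbeat m3
bar 3: v0=A2 v1=C3 downbeat m3
bar 4: v0=E3 v1=C4 downbeat m6
bar 5: v0=D3 v1=D4 downbeat P8
  -> R4 @ bar 3 tick 2 v(0, 1): A2/B2 M2 untreated
  -> R7 @ bar 3 tick 3 v(1,): B2->A3 leap 10st
  -> R4 @ bar 4 tick 2 v(0, 1): E3/F4 m2 untreated
  -> R7 @ bar 4 tick 2 v(1,): G3->F4 leap 10st
  -> R7 @ bar 4 tick 3 v(1,): F4->G3 leap 10st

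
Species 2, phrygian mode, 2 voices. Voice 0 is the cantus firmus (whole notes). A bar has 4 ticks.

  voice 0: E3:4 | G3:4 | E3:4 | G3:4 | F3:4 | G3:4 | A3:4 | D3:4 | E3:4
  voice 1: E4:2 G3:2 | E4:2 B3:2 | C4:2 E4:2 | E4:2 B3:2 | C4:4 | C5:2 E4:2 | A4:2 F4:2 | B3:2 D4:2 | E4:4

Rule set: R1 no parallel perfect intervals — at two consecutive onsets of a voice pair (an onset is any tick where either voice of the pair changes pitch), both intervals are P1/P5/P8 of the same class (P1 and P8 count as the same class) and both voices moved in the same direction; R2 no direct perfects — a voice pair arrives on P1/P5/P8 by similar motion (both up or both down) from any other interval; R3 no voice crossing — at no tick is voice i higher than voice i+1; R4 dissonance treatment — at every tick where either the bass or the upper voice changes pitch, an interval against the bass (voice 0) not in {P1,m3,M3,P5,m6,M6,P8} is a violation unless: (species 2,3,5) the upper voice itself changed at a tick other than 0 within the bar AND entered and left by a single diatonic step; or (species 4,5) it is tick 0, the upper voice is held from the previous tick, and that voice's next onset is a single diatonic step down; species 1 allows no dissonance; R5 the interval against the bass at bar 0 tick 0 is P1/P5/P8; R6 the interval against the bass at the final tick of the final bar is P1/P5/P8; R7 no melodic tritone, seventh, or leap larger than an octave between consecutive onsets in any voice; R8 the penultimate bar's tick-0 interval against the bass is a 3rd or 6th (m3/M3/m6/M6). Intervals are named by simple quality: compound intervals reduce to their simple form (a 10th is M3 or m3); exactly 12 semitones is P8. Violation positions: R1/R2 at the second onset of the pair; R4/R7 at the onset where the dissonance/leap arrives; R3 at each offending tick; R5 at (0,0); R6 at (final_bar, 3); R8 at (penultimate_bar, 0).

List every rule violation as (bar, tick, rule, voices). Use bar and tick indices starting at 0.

(5, 0, R4, (0, 1))
(6, 0, R2, (0, 1))
(7, 0, R7, (1,))
(8, 0, R1, (0, 1))

bar 0: v0=E3 v1=E4 downbeat P8
bar 1: v0=G3 v1=E4 downbeat M6
bar 2: v0=E3 v1=C4 downbeat m6
bar 3: v0=G3 v1=E4 downbeat M6
bar 4: v0=F3 v1=C4 downbeat P5
bar 5: v0=G3 v1=C5 downbeat P4
bar 6: v0=A3 v1=A4 downbeat P8
bar 7: v0=D3 v1=B3 downbeat M6
bar 8: v0=E3 v1=E4 downbeat P8
  -> R4 @ bar 5 tick 0 v(0, 1): G3/C5 P4 untreated
  -> R2 @ bar 6 tick 0 v(0, 1): G3/E4 M6 -> A3/A4 P8 similar
  -> R7 @ bar 7 tick 0 v(1,): F4->B3 leap 6st
  -> R1 @ bar 8 tick 0 v(0, 1): D3/D4 P8 -> E3/E4 P8 similar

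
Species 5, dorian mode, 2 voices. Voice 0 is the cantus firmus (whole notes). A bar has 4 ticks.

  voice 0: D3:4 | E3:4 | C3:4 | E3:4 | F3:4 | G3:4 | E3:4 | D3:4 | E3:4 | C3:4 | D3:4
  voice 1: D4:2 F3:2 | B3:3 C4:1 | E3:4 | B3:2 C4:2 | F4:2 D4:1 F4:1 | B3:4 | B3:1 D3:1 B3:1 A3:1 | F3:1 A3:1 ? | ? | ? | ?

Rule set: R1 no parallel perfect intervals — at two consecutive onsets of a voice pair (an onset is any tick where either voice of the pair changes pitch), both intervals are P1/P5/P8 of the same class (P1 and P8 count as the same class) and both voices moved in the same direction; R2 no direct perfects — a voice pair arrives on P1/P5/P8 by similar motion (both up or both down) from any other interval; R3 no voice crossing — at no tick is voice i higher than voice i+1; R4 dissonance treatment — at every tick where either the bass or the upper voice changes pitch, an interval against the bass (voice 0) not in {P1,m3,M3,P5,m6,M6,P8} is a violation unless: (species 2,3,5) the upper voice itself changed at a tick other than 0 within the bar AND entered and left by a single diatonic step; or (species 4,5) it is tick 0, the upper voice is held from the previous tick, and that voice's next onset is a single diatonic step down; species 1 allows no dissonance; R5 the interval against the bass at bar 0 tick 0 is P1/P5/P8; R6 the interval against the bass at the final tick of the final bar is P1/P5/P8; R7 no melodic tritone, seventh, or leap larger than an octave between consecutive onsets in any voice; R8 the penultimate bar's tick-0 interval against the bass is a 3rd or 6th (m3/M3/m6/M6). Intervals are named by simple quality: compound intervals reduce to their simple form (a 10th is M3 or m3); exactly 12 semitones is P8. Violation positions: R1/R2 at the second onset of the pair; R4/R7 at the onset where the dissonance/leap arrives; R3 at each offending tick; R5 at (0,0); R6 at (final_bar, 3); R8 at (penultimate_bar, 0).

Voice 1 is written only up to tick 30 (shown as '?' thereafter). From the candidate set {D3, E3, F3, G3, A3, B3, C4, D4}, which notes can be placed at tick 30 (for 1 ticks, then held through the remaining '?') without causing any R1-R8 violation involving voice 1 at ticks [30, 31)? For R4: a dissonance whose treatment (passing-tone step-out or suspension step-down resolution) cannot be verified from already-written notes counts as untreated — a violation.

D3: legal
E3: violates R4
F3: legal
G3: violates R4
A3: legal
B3: legal
C4: violates R4
D4: legal

{A3, B3, D3, D4, F3}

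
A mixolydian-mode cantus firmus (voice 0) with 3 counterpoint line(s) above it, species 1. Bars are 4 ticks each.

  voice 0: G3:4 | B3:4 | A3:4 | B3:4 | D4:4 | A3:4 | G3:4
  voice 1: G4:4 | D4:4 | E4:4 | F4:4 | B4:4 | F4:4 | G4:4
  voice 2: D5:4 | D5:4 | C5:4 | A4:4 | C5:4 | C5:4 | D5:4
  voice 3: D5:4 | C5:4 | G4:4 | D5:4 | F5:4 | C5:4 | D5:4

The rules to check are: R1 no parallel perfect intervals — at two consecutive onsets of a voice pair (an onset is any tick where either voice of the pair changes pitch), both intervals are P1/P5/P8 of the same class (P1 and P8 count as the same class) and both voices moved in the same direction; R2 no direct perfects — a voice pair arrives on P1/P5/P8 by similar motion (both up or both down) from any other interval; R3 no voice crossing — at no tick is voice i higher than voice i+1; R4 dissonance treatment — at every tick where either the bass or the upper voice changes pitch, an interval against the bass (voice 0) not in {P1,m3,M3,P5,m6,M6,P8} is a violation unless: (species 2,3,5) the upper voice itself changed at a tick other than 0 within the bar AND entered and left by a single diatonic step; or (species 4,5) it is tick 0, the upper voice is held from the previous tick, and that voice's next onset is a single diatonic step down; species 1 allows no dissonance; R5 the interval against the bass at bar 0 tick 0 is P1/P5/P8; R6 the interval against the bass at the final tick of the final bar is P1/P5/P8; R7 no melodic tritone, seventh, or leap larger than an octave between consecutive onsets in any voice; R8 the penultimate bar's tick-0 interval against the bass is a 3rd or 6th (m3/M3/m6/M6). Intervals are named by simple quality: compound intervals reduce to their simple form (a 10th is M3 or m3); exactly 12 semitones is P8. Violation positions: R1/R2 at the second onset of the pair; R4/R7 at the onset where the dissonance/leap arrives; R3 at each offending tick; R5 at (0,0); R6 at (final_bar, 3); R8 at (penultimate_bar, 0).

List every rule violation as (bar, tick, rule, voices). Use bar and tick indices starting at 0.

bar 0: v0=G3 v1=G4 v2=D5 v3=D5 downbeat P5
bar 1: v0=B3 v1=D4 v2=D5 v3=C5 downbeat m2
bar 2: v0=A3 v1=E4 v2=C5 v3=G4 downbeat m7
bar 3: v0=B3 v1=F4 v2=A4 v3=D5 downbeat m3
bar 4: v0=D4 v1=B4 v2=C5 v3=F5 downbeat m3
bar 5: v0=A3 v1=F4 v2=C5 v3=C5 downbeat m3
bar 6: v0=G3 v1=G4 v2=D5 v3=D5 downbeat P5
  -> R3 @ bar 1 tick 0 v(2, 3): D5 above C5
  -> R4 @ bar 1 tick 0 v(0, 3): B3/C5 m2 untreated
  -> R3 @ bar 1 tick 1 v(2, 3): D5 above C5
  -> R3 @ bar 1 tick 2 v(2, 3): D5 above C5
  -> R3 @ bar 1 tick 3 v(2, 3): D5 above C5
  -> R3 @ bar 2 tick 0 v(2, 3): C5 above G4
  -> R4 @ bar 2 tick 0 v(0, 3): A3/G4 m7 untreated
  -> R3 @ bar 2 tick 1 v(2, 3): C5 above G4
  -> R3 @ bar 2 tick 2 v(2, 3): C5 above G4
  -> R3 @ bar 2 tick 3 v(2, 3): C5 above G4
  -> R4 @ bar 3 tick 0 v(0, 1): B3/F4 TT untreated
  -> R4 @ bar 3 tick 0 v(0, 2): B3/A4 m7 untreated
  -> R4 @ bar 4 tick 0 v(0, 2): D4/C5 m7 untreated
  -> R7 @ bar 4 tick 0 v(1,): F4->B4 leap 6st
  -> R2 @ bar 5 tick 0 v(1, 3): B4/F5 TT -> F4/C5 P5 similar
  -> R7 @ bar 5 tick 0 v(1,): B4->F4 leap 6st
  -> R1 @ bar 6 tick 0 v(1, 2): F4/C5 P5 -> G4/D5 P5 similar
  -> R1 @ bar 6 tick 0 v(1, 3): F4/C5 P5 -> G4/D5 P5 similar
  -> R1 @ bar 6 tick 0 v(2, 3): C5/C5 P1 -> D5/D5 P1 similar

(1, 0, R3, (2, 3))
(1, 0, R4, (0, 3))
(1, 1, R3, (2, 3))
(1, 2, R3, (2, 3))
(1, 3, R3, (2, 3))
(2, 0, R3, (2, 3))
(2, 0, R4, (0, 3))
(2, 1, R3, (2, 3))
(2, 2, R3, (2, 3))
(2, 3, R3, (2, 3))
(3, 0, R4, (0, 1))
(3, 0, R4, (0, 2))
(4, 0, R4, (0, 2))
(4, 0, R7, (1,))
(5, 0, R2, (1, 3))
(5, 0, R7, (1,))
(6, 0, R1, (1, 2))
(6, 0, R1, (1, 3))
(6, 0, R1, (2, 3))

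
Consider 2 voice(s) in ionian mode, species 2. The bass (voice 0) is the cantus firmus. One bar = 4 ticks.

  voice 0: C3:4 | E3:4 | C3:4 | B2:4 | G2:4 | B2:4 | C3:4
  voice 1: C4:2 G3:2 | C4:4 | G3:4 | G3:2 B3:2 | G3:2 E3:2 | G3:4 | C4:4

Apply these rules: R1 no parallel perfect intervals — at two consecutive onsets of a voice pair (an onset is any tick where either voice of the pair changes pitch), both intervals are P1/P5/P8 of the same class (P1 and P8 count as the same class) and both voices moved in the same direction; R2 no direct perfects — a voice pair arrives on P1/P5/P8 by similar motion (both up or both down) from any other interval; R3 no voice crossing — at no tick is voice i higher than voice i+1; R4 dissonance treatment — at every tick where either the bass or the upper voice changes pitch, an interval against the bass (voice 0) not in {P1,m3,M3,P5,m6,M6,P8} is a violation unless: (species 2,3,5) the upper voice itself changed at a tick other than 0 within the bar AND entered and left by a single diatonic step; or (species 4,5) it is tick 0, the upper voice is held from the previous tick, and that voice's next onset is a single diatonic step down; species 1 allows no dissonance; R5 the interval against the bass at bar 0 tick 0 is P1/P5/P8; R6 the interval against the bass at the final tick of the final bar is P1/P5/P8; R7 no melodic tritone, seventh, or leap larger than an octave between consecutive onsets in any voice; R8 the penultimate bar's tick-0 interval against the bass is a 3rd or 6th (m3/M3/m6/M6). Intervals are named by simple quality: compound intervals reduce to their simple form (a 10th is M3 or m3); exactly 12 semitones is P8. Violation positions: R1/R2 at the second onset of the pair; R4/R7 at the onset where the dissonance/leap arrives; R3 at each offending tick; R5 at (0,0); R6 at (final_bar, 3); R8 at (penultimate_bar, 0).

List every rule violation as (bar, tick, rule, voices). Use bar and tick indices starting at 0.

bar 0: v0=C3 v1=C4 downbeat P8
bar 1: v0=E3 v1=C4 downbeat m6
bar 2: v0=C3 v1=G3 downbeat P5
bar 3: v0=B2 v1=G3 downbeat m6
bar 4: v0=G2 v1=G3 downbeat P8
bar 5: v0=B2 v1=G3 downbeat m6
bar 6: v0=C3 v1=C4 downbeat P8
  -> R2 @ bar 2 tick 0 v(0, 1): E3/C4 m6 -> C3/G3 P5 similar
  -> R1 @ bar 4 tick 0 v(0, 1): B2/B3 P8 -> G2/G3 P8 similar
  -> R2 @ bar 6 tick 0 v(0, 1): B2/G3 m6 -> C3/C4 P8 similar

(2, 0, R2, (0, 1))
(4, 0, R1, (0, 1))
(6, 0, R2, (0, 1))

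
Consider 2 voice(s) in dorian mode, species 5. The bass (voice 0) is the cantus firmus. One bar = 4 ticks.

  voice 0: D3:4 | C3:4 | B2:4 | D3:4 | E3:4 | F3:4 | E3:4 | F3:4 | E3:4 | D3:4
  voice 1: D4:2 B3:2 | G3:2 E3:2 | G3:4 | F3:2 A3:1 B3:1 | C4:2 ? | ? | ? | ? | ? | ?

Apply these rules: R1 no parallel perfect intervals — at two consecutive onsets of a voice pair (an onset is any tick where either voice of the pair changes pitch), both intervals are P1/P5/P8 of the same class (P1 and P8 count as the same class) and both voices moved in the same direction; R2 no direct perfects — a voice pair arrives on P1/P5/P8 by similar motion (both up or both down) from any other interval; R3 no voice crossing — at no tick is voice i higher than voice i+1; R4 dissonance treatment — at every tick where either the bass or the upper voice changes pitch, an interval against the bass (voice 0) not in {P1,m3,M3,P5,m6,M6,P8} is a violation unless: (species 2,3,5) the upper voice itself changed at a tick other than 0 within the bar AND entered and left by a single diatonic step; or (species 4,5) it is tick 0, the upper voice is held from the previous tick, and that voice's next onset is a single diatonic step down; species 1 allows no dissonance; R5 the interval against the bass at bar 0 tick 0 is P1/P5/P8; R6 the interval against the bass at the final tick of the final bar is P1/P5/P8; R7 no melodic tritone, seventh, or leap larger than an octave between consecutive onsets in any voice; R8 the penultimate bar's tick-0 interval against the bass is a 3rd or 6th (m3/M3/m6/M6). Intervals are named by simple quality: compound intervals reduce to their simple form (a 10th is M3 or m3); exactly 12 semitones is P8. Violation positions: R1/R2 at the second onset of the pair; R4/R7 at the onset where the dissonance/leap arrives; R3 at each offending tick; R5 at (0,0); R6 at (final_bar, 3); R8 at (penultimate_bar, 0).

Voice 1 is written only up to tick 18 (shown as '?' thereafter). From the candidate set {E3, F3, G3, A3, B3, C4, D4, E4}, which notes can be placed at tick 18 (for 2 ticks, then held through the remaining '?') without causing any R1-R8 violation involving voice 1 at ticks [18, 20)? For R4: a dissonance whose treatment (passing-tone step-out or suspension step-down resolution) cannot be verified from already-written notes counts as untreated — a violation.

E3: legal
F3: violates R4
G3: legal
A3: violates R4
B3: legal
C4: legal
D4: violates R4
E4: legal

{B3, C4, E3, E4, G3}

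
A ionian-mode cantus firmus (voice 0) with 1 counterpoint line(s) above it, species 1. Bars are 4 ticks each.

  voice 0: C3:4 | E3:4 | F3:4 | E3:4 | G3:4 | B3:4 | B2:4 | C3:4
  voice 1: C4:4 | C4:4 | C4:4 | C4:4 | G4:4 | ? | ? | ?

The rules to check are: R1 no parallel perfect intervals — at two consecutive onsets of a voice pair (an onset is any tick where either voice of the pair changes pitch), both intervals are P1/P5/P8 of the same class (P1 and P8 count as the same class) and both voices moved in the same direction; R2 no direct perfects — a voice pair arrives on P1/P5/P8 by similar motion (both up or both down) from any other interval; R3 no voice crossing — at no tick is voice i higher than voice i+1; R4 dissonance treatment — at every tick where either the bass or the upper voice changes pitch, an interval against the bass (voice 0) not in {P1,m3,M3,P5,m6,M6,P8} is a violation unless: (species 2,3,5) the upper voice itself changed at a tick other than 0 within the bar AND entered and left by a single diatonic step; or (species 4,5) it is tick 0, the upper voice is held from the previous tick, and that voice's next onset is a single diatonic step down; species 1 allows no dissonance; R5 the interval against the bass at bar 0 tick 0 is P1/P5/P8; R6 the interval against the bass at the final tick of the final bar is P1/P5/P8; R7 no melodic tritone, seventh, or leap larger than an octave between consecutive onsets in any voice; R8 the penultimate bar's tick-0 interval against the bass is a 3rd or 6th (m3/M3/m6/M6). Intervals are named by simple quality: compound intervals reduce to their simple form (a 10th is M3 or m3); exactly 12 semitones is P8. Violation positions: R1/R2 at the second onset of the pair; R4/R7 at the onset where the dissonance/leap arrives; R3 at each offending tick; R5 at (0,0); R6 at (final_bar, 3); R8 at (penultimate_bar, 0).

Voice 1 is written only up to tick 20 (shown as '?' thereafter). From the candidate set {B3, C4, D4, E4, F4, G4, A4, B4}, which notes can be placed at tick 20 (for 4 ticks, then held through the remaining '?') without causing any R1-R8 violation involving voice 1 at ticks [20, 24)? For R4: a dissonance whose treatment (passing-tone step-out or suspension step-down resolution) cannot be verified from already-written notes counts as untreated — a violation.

B3: legal
C4: violates R4
D4: legal
E4: violates R4
F4: violates R4
G4: legal
A4: violates R4
B4: violates R1

{B3, D4, G4}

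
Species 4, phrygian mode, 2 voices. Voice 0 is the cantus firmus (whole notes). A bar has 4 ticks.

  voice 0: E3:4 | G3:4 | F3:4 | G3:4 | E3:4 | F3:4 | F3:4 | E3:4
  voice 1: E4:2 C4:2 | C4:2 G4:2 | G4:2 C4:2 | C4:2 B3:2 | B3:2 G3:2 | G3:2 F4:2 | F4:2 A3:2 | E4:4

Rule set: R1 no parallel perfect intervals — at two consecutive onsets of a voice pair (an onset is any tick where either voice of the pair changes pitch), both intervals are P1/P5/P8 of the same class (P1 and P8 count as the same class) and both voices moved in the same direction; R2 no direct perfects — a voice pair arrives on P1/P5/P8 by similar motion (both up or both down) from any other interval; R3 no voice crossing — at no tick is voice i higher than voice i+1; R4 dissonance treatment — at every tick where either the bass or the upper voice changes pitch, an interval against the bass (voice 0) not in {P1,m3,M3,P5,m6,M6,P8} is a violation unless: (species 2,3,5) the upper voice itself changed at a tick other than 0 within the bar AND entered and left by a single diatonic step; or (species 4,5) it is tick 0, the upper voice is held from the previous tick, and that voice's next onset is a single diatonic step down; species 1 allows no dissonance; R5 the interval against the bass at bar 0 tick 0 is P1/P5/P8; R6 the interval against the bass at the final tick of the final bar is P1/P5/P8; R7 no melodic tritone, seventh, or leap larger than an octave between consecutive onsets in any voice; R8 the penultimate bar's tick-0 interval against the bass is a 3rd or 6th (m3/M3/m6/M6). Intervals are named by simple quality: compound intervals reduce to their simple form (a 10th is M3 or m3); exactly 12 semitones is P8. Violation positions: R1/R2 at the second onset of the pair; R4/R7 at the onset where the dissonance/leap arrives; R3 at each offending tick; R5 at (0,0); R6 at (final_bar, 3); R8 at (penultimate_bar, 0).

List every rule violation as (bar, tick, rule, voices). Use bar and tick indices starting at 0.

bar 0: v0=E3 v1=E4 downbeat P8
bar 1: v0=G3 v1=C4 downbeat P4
bar 2: v0=F3 v1=G4 downbeat M2
bar 3: v0=G3 v1=C4 downbeat P4
bar 4: v0=E3 v1=B3 downbeat P5
bar 5: v0=F3 v1=G3 downbeat M2
bar 6: v0=F3 v1=F4 downbeat P8
bar 7: v0=E3 v1=E4 downbeat P8
  -> R4 @ bar 1 tick 0 v(0, 1): G3/C4 P4 untreated
  -> R4 @ bar 2 tick 0 v(0, 1): F3/G4 M2 untreated
  -> R4 @ bar 5 tick 0 v(0, 1): F3/G3 M2 untreated
  -> R7 @ bar 5 tick 2 v(1,): G3->F4 leap 10st
  -> R8 @ bar 6 tick 0 v(0, 1): penult P8 not 3rd/6th

(1, 0, R4, (0, 1))
(2, 0, R4, (0, 1))
(5, 0, R4, (0, 1))
(5, 2, R7, (1,))
(6, 0, R8, (0, 1))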